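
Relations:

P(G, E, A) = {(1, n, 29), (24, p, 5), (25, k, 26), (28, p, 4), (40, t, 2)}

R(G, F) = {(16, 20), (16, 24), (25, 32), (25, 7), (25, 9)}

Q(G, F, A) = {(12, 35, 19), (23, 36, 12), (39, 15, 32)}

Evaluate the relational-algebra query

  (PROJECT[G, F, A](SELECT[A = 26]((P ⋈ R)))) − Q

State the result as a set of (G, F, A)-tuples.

{(25, 32, 26), (25, 7, 26), (25, 9, 26)}

Joining P and R on G yields {(25, k, 26, 32), (25, k, 26, 7), (25, k, 26, 9)}.
σ[A = 26]: keep tuples satisfying A = 26 → {(25, k, 26, 32), (25, k, 26, 7), (25, k, 26, 9)}
Keep only column(s) G, F, A: {(25, 32, 26), (25, 7, 26), (25, 9, 26)}
Taking the difference: {(25, 32, 26), (25, 7, 26), (25, 9, 26)}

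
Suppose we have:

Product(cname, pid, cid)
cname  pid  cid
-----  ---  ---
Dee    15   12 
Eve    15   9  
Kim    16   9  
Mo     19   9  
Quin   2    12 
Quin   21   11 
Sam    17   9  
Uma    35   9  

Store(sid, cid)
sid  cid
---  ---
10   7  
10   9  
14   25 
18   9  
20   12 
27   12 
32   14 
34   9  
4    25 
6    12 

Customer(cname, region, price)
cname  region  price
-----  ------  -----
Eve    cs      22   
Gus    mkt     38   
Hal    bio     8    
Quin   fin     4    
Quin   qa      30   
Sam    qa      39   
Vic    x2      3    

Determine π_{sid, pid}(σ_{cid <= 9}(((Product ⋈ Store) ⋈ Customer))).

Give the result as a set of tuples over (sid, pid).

{(10, 15), (10, 17), (18, 15), (18, 17), (34, 15), (34, 17)}

Product ⋈ Store (natural join on cid): {(Dee, 15, 12, 20), (Dee, 15, 12, 27), (Dee, 15, 12, 6), (Eve, 15, 9, 10), (Eve, 15, 9, 18), (Eve, 15, 9, 34), (Kim, 16, 9, 10), (Kim, 16, 9, 18), (Kim, 16, 9, 34), (Mo, 19, 9, 10), (Mo, 19, 9, 18), (Mo, 19, 9, 34), (Quin, 2, 12, 20), (Quin, 2, 12, 27), (Quin, 2, 12, 6), (Sam, 17, 9, 10), (Sam, 17, 9, 18), (Sam, 17, 9, 34), (Uma, 35, 9, 10), (Uma, 35, 9, 18), (Uma, 35, 9, 34)}
(Product ⋈ Store) ⋈ Customer (natural join on cname): {(Eve, 15, 9, 10, cs, 22), (Eve, 15, 9, 18, cs, 22), (Eve, 15, 9, 34, cs, 22), (Quin, 2, 12, 20, fin, 4), (Quin, 2, 12, 20, qa, 30), (Quin, 2, 12, 27, fin, 4), (Quin, 2, 12, 27, qa, 30), (Quin, 2, 12, 6, fin, 4), (Quin, 2, 12, 6, qa, 30), (Sam, 17, 9, 10, qa, 39), (Sam, 17, 9, 18, qa, 39), (Sam, 17, 9, 34, qa, 39)}
Apply σ_{cid <= 9}; surviving tuples: {(Eve, 15, 9, 10, cs, 22), (Eve, 15, 9, 18, cs, 22), (Eve, 15, 9, 34, cs, 22), (Sam, 17, 9, 10, qa, 39), (Sam, 17, 9, 18, qa, 39), (Sam, 17, 9, 34, qa, 39)}
Projecting to sid, pid: {(10, 15), (10, 17), (18, 15), (18, 17), (34, 15), (34, 17)}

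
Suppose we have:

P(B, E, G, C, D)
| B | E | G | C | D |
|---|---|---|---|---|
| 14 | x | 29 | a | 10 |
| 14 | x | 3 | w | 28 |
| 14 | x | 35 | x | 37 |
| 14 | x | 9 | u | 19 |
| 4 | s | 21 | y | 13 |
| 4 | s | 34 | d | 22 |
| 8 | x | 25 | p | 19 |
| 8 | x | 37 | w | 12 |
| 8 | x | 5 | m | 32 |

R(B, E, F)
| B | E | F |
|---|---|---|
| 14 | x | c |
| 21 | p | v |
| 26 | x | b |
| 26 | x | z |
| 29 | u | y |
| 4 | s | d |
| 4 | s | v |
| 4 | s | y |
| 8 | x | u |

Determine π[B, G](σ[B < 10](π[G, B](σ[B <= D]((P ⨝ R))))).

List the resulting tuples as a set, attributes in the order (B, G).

{(4, 21), (4, 34), (8, 25), (8, 37), (8, 5)}

Natural join on B, E: {(14, x, 29, a, 10, c), (14, x, 3, w, 28, c), (14, x, 35, x, 37, c), (14, x, 9, u, 19, c), (4, s, 21, y, 13, d), (4, s, 21, y, 13, v), (4, s, 21, y, 13, y), (4, s, 34, d, 22, d), (4, s, 34, d, 22, v), (4, s, 34, d, 22, y), (8, x, 25, p, 19, u), (8, x, 37, w, 12, u), (8, x, 5, m, 32, u)}
Filtering on B <= D leaves {(14, x, 3, w, 28, c), (14, x, 35, x, 37, c), (14, x, 9, u, 19, c), (4, s, 21, y, 13, d), (4, s, 21, y, 13, v), (4, s, 21, y, 13, y), (4, s, 34, d, 22, d), (4, s, 34, d, 22, v), (4, s, 34, d, 22, y), (8, x, 25, p, 19, u), (8, x, 37, w, 12, u), (8, x, 5, m, 32, u)}.
π[G, B]: project onto (G, B) (4 duplicate(s) eliminated) → {(21, 4), (25, 8), (3, 14), (34, 4), (35, 14), (37, 8), (5, 8), (9, 14)}
Filtering on B < 10 leaves {(21, 4), (25, 8), (34, 4), (37, 8), (5, 8)}.
π[B, G]: project onto (B, G) → {(4, 21), (4, 34), (8, 25), (8, 37), (8, 5)}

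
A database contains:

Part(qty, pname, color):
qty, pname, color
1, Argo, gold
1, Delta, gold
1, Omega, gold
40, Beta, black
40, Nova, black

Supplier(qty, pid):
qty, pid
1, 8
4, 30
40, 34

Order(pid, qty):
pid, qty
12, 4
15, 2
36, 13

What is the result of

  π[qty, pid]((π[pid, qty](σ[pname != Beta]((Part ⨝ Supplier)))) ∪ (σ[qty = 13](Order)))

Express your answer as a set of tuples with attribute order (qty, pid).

{(1, 8), (13, 36), (40, 34)}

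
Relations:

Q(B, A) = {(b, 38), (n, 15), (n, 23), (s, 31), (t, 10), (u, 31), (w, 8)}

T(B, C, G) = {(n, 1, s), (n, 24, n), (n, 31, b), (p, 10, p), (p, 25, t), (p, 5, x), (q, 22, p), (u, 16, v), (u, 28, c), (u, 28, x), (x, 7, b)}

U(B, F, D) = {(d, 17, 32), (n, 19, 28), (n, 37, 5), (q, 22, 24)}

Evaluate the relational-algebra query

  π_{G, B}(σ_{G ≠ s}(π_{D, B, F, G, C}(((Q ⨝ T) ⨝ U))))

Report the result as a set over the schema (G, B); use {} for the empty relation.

{(b, n), (n, n)}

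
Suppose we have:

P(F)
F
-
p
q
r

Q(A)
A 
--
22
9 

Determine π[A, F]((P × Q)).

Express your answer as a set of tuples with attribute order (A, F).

{(22, p), (22, q), (22, r), (9, p), (9, q), (9, r)}

P × Q: Cartesian product, 3·2 = 6 tuples over (F, A).
π_{A, F} gives {(22, p), (22, q), (22, r), (9, p), (9, q), (9, r)}.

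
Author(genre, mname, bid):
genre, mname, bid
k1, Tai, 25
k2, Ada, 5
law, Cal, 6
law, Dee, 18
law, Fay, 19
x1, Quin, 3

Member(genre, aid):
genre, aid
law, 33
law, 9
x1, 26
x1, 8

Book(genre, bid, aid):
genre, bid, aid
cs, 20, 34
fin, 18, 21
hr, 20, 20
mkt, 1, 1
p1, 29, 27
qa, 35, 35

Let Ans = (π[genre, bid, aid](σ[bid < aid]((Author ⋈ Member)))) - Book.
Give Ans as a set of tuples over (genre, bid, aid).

Natural join on genre: {(law, Cal, 6, 33), (law, Cal, 6, 9), (law, Dee, 18, 33), (law, Dee, 18, 9), (law, Fay, 19, 33), (law, Fay, 19, 9), (x1, Quin, 3, 26), (x1, Quin, 3, 8)}
Selection bid < aid: {(law, Cal, 6, 33), (law, Cal, 6, 9), (law, Dee, 18, 33), (law, Fay, 19, 33), (x1, Quin, 3, 26), (x1, Quin, 3, 8)}
Projecting to genre, bid, aid: {(law, 18, 33), (law, 19, 33), (law, 6, 33), (law, 6, 9), (x1, 3, 26), (x1, 3, 8)}
Taking the difference: {(law, 18, 33), (law, 19, 33), (law, 6, 33), (law, 6, 9), (x1, 3, 26), (x1, 3, 8)}

{(law, 18, 33), (law, 19, 33), (law, 6, 33), (law, 6, 9), (x1, 3, 26), (x1, 3, 8)}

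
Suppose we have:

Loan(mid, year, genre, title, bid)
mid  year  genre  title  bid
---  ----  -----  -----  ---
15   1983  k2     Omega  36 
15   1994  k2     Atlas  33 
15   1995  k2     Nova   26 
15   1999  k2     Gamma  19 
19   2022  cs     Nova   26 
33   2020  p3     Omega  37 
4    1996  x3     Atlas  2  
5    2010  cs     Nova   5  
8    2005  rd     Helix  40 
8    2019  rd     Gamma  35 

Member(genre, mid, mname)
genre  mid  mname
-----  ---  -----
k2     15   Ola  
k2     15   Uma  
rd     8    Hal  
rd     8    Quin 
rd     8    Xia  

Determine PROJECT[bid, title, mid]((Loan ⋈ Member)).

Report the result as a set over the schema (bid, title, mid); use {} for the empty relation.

{(19, Gamma, 15), (26, Nova, 15), (33, Atlas, 15), (35, Gamma, 8), (36, Omega, 15), (40, Helix, 8)}

Joining Loan and Member on mid, genre yields {(15, 1983, k2, Omega, 36, Ola), (15, 1983, k2, Omega, 36, Uma), (15, 1994, k2, Atlas, 33, Ola), (15, 1994, k2, Atlas, 33, Uma), (15, 1995, k2, Nova, 26, Ola), (15, 1995, k2, Nova, 26, Uma), (15, 1999, k2, Gamma, 19, Ola), (15, 1999, k2, Gamma, 19, Uma), (8, 2005, rd, Helix, 40, Hal), (8, 2005, rd, Helix, 40, Quin), (8, 2005, rd, Helix, 40, Xia), (8, 2019, rd, Gamma, 35, Hal), (8, 2019, rd, Gamma, 35, Quin), (8, 2019, rd, Gamma, 35, Xia)}.
Keep only column(s) bid, title, mid (8 duplicate(s) eliminated): {(19, Gamma, 15), (26, Nova, 15), (33, Atlas, 15), (35, Gamma, 8), (36, Omega, 15), (40, Helix, 8)}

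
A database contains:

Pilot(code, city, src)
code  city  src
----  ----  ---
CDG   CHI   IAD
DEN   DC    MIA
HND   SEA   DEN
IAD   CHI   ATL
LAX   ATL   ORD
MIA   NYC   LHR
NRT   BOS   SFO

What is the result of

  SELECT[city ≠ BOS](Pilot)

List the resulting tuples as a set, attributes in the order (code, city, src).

{(CDG, CHI, IAD), (DEN, DC, MIA), (HND, SEA, DEN), (IAD, CHI, ATL), (LAX, ATL, ORD), (MIA, NYC, LHR)}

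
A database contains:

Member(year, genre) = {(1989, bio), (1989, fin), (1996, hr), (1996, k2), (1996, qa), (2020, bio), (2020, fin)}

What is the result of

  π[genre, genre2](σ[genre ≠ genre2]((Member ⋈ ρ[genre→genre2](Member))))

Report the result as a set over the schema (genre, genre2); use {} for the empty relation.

{(bio, fin), (fin, bio), (hr, k2), (hr, qa), (k2, hr), (k2, qa), (qa, hr), (qa, k2)}

ρ[genre→genre2]: schema becomes (year, genre2); tuples unchanged.
Member ⋈ ρ[genre→genre2](Member) (natural join on year): {(1989, bio, bio), (1989, bio, fin), (1989, fin, bio), (1989, fin, fin), (1996, hr, hr), (1996, hr, k2), (1996, hr, qa), (1996, k2, hr), (1996, k2, k2), (1996, k2, qa), (1996, qa, hr), (1996, qa, k2), (1996, qa, qa), (2020, bio, bio), (2020, bio, fin), (2020, fin, bio), (2020, fin, fin)}
Apply σ_{genre ≠ genre2}; surviving tuples: {(1989, bio, fin), (1989, fin, bio), (1996, hr, k2), (1996, hr, qa), (1996, k2, hr), (1996, k2, qa), (1996, qa, hr), (1996, qa, k2), (2020, bio, fin), (2020, fin, bio)}
π[genre, genre2]: project onto (genre, genre2) (2 duplicate(s) eliminated) → {(bio, fin), (fin, bio), (hr, k2), (hr, qa), (k2, hr), (k2, qa), (qa, hr), (qa, k2)}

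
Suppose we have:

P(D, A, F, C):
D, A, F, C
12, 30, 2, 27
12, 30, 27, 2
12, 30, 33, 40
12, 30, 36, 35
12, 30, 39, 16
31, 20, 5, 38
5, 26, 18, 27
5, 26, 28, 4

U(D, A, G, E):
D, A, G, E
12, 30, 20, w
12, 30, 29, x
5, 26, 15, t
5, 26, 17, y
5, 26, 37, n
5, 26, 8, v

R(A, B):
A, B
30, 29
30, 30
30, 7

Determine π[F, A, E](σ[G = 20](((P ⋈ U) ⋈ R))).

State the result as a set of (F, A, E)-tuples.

{(2, 30, w), (27, 30, w), (33, 30, w), (36, 30, w), (39, 30, w)}

Joining P and U on D, A yields {(12, 30, 2, 27, 20, w), (12, 30, 2, 27, 29, x), (12, 30, 27, 2, 20, w), (12, 30, 27, 2, 29, x), (12, 30, 33, 40, 20, w), (12, 30, 33, 40, 29, x), (12, 30, 36, 35, 20, w), (12, 30, 36, 35, 29, x), (12, 30, 39, 16, 20, w), (12, 30, 39, 16, 29, x), (5, 26, 18, 27, 15, t), (5, 26, 18, 27, 17, y), (5, 26, 18, 27, 37, n), (5, 26, 18, 27, 8, v), (5, 26, 28, 4, 15, t), (5, 26, 28, 4, 17, y), (5, 26, 28, 4, 37, n), (5, 26, 28, 4, 8, v)}.
Joining (P ⋈ U) and R on A yields {(12, 30, 2, 27, 20, w, 29), (12, 30, 2, 27, 20, w, 30), (12, 30, 2, 27, 20, w, 7), (12, 30, 2, 27, 29, x, 29), (12, 30, 2, 27, 29, x, 30), (12, 30, 2, 27, 29, x, 7), (12, 30, 27, 2, 20, w, 29), (12, 30, 27, 2, 20, w, 30), (12, 30, 27, 2, 20, w, 7), (12, 30, 27, 2, 29, x, 29), (12, 30, 27, 2, 29, x, 30), (12, 30, 27, 2, 29, x, 7), (12, 30, 33, 40, 20, w, 29), (12, 30, 33, 40, 20, w, 30), (12, 30, 33, 40, 20, w, 7), (12, 30, 33, 40, 29, x, 29), (12, 30, 33, 40, 29, x, 30), (12, 30, 33, 40, 29, x, 7), (12, 30, 36, 35, 20, w, 29), (12, 30, 36, 35, 20, w, 30), (12, 30, 36, 35, 20, w, 7), (12, 30, 36, 35, 29, x, 29), (12, 30, 36, 35, 29, x, 30), (12, 30, 36, 35, 29, x, 7), (12, 30, 39, 16, 20, w, 29), (12, 30, 39, 16, 20, w, 30), (12, 30, 39, 16, 20, w, 7), (12, 30, 39, 16, 29, x, 29), (12, 30, 39, 16, 29, x, 30), (12, 30, 39, 16, 29, x, 7)}.
σ[G = 20]: keep tuples satisfying G = 20 → {(12, 30, 2, 27, 20, w, 29), (12, 30, 2, 27, 20, w, 30), (12, 30, 2, 27, 20, w, 7), (12, 30, 27, 2, 20, w, 29), (12, 30, 27, 2, 20, w, 30), (12, 30, 27, 2, 20, w, 7), (12, 30, 33, 40, 20, w, 29), (12, 30, 33, 40, 20, w, 30), (12, 30, 33, 40, 20, w, 7), (12, 30, 36, 35, 20, w, 29), (12, 30, 36, 35, 20, w, 30), (12, 30, 36, 35, 20, w, 7), (12, 30, 39, 16, 20, w, 29), (12, 30, 39, 16, 20, w, 30), (12, 30, 39, 16, 20, w, 7)}
π_{F, A, E} gives {(2, 30, w), (27, 30, w), (33, 30, w), (36, 30, w), (39, 30, w)} (10 duplicate(s) eliminated).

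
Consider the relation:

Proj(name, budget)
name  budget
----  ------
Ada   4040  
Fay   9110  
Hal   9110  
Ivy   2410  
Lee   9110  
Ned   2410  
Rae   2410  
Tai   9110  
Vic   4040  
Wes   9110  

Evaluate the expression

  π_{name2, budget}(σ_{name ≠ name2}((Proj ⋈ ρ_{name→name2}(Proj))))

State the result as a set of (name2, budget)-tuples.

ρ[name→name2]: schema becomes (name2, budget); tuples unchanged.
Proj ⋈ ρ_{name→name2}(Proj) (natural join on budget): {(Ada, 4040, Ada), (Ada, 4040, Vic), (Fay, 9110, Fay), (Fay, 9110, Hal), (Fay, 9110, Lee), (Fay, 9110, Tai), (Fay, 9110, Wes), (Hal, 9110, Fay), (Hal, 9110, Hal), (Hal, 9110, Lee), (Hal, 9110, Tai), (Hal, 9110, Wes), (Ivy, 2410, Ivy), (Ivy, 2410, Ned), (Ivy, 2410, Rae), (Lee, 9110, Fay), (Lee, 9110, Hal), (Lee, 9110, Lee), (Lee, 9110, Tai), (Lee, 9110, Wes), (Ned, 2410, Ivy), (Ned, 2410, Ned), (Ned, 2410, Rae), (Rae, 2410, Ivy), (Rae, 2410, Ned), (Rae, 2410, Rae), (Tai, 9110, Fay), (Tai, 9110, Hal), (Tai, 9110, Lee), (Tai, 9110, Tai), (Tai, 9110, Wes), (Vic, 4040, Ada), (Vic, 4040, Vic), (Wes, 9110, Fay), (Wes, 9110, Hal), (Wes, 9110, Lee), (Wes, 9110, Tai), (Wes, 9110, Wes)}
Apply σ_{name ≠ name2}; surviving tuples: {(Ada, 4040, Vic), (Fay, 9110, Hal), (Fay, 9110, Lee), (Fay, 9110, Tai), (Fay, 9110, Wes), (Hal, 9110, Fay), (Hal, 9110, Lee), (Hal, 9110, Tai), (Hal, 9110, Wes), (Ivy, 2410, Ned), (Ivy, 2410, Rae), (Lee, 9110, Fay), (Lee, 9110, Hal), (Lee, 9110, Tai), (Lee, 9110, Wes), (Ned, 2410, Ivy), (Ned, 2410, Rae), (Rae, 2410, Ivy), (Rae, 2410, Ned), (Tai, 9110, Fay), (Tai, 9110, Hal), (Tai, 9110, Lee), (Tai, 9110, Wes), (Vic, 4040, Ada), (Wes, 9110, Fay), (Wes, 9110, Hal), (Wes, 9110, Lee), (Wes, 9110, Tai)}
Projecting to name2, budget (18 duplicate(s) eliminated): {(Ada, 4040), (Fay, 9110), (Hal, 9110), (Ivy, 2410), (Lee, 9110), (Ned, 2410), (Rae, 2410), (Tai, 9110), (Vic, 4040), (Wes, 9110)}

{(Ada, 4040), (Fay, 9110), (Hal, 9110), (Ivy, 2410), (Lee, 9110), (Ned, 2410), (Rae, 2410), (Tai, 9110), (Vic, 4040), (Wes, 9110)}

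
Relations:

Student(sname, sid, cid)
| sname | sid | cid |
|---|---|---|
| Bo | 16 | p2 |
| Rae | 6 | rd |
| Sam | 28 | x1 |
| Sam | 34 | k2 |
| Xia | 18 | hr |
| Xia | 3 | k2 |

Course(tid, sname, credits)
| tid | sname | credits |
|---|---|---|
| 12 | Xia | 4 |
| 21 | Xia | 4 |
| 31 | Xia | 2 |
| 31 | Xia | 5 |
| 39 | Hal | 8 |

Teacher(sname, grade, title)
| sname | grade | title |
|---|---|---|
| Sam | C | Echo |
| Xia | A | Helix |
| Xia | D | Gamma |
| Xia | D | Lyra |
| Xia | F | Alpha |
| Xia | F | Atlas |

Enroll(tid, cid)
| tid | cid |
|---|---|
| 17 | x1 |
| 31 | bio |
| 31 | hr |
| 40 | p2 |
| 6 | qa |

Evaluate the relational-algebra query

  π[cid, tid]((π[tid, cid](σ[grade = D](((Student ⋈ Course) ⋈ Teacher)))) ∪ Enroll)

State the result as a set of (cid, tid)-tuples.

{(bio, 31), (hr, 12), (hr, 21), (hr, 31), (k2, 12), (k2, 21), (k2, 31), (p2, 40), (qa, 6), (x1, 17)}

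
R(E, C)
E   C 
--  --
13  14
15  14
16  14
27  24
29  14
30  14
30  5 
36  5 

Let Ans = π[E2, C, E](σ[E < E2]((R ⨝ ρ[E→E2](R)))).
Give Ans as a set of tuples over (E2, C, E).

ρ[E→E2]: schema becomes (E2, C); tuples unchanged.
R ⋈ ρ[E→E2](R) (natural join on C): {(13, 14, 13), (13, 14, 15), (13, 14, 16), (13, 14, 29), (13, 14, 30), (15, 14, 13), (15, 14, 15), (15, 14, 16), (15, 14, 29), (15, 14, 30), (16, 14, 13), (16, 14, 15), (16, 14, 16), (16, 14, 29), (16, 14, 30), (27, 24, 27), (29, 14, 13), (29, 14, 15), (29, 14, 16), (29, 14, 29), (29, 14, 30), (30, 14, 13), (30, 14, 15), (30, 14, 16), (30, 14, 29), (30, 14, 30), (30, 5, 30), (30, 5, 36), (36, 5, 30), (36, 5, 36)}
Filtering on E < E2 leaves {(13, 14, 15), (13, 14, 16), (13, 14, 29), (13, 14, 30), (15, 14, 16), (15, 14, 29), (15, 14, 30), (16, 14, 29), (16, 14, 30), (29, 14, 30), (30, 5, 36)}.
π[E2, C, E]: project onto (E2, C, E) → {(15, 14, 13), (16, 14, 13), (16, 14, 15), (29, 14, 13), (29, 14, 15), (29, 14, 16), (30, 14, 13), (30, 14, 15), (30, 14, 16), (30, 14, 29), (36, 5, 30)}

{(15, 14, 13), (16, 14, 13), (16, 14, 15), (29, 14, 13), (29, 14, 15), (29, 14, 16), (30, 14, 13), (30, 14, 15), (30, 14, 16), (30, 14, 29), (36, 5, 30)}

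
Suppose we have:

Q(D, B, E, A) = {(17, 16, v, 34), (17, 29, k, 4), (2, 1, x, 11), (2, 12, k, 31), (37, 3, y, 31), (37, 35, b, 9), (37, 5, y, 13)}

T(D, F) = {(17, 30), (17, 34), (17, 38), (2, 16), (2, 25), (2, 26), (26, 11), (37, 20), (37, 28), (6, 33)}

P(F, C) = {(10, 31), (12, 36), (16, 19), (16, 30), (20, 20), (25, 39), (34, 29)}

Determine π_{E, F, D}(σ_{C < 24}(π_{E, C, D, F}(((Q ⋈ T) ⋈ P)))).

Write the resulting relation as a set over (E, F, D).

{(b, 20, 37), (k, 16, 2), (x, 16, 2), (y, 20, 37)}

Joining Q and T on D yields {(17, 16, v, 34, 30), (17, 16, v, 34, 34), (17, 16, v, 34, 38), (17, 29, k, 4, 30), (17, 29, k, 4, 34), (17, 29, k, 4, 38), (2, 1, x, 11, 16), (2, 1, x, 11, 25), (2, 1, x, 11, 26), (2, 12, k, 31, 16), (2, 12, k, 31, 25), (2, 12, k, 31, 26), (37, 3, y, 31, 20), (37, 3, y, 31, 28), (37, 35, b, 9, 20), (37, 35, b, 9, 28), (37, 5, y, 13, 20), (37, 5, y, 13, 28)}.
Joining (Q ⋈ T) and P on F yields {(17, 16, v, 34, 34, 29), (17, 29, k, 4, 34, 29), (2, 1, x, 11, 16, 19), (2, 1, x, 11, 16, 30), (2, 1, x, 11, 25, 39), (2, 12, k, 31, 16, 19), (2, 12, k, 31, 16, 30), (2, 12, k, 31, 25, 39), (37, 3, y, 31, 20, 20), (37, 35, b, 9, 20, 20), (37, 5, y, 13, 20, 20)}.
π[E, C, D, F]: project onto (E, C, D, F) (1 duplicate(s) eliminated) → {(b, 20, 37, 20), (k, 19, 2, 16), (k, 29, 17, 34), (k, 30, 2, 16), (k, 39, 2, 25), (v, 29, 17, 34), (x, 19, 2, 16), (x, 30, 2, 16), (x, 39, 2, 25), (y, 20, 37, 20)}
Filtering on C < 24 leaves {(b, 20, 37, 20), (k, 19, 2, 16), (x, 19, 2, 16), (y, 20, 37, 20)}.
π[E, F, D]: project onto (E, F, D) → {(b, 20, 37), (k, 16, 2), (x, 16, 2), (y, 20, 37)}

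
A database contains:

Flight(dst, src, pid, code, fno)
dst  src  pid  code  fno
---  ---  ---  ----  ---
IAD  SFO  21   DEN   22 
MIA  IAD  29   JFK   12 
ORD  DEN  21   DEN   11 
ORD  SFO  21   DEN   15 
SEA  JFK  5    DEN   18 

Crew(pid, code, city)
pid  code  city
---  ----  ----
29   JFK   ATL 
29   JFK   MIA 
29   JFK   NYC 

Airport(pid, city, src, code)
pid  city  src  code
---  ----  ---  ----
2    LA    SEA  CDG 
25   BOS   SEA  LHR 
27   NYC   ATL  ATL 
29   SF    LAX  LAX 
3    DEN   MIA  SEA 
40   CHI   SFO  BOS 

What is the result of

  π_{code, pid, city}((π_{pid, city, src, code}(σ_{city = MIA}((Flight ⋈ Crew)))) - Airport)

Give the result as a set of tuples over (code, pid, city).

{(JFK, 29, MIA)}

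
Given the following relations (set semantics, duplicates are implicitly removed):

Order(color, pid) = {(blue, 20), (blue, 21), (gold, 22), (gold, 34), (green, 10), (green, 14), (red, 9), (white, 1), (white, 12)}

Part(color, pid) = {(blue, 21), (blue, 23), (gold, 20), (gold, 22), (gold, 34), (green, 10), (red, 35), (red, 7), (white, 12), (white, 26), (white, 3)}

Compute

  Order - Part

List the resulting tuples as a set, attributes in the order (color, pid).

{(blue, 20), (green, 14), (red, 9), (white, 1)}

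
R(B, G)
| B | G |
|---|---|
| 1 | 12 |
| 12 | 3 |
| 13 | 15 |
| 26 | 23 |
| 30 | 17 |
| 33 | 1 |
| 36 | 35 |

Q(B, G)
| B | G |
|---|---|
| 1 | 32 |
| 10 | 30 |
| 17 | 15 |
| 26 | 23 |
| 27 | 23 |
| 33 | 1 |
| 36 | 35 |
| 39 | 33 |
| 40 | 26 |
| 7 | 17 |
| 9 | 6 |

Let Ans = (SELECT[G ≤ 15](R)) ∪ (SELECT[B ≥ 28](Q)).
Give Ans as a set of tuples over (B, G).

{(1, 12), (12, 3), (13, 15), (33, 1), (36, 35), (39, 33), (40, 26)}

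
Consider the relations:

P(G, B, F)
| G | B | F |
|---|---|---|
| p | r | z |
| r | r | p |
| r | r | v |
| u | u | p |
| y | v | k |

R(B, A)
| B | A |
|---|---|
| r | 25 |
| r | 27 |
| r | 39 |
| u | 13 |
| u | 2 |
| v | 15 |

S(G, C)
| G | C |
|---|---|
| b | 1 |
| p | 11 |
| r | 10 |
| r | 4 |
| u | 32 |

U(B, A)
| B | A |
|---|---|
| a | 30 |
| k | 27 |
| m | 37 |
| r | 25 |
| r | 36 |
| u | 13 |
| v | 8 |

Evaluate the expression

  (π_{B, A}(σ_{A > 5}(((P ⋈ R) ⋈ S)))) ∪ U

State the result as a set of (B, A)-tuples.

{(a, 30), (k, 27), (m, 37), (r, 25), (r, 27), (r, 36), (r, 39), (u, 13), (v, 8)}

Natural join on B: {(p, r, z, 25), (p, r, z, 27), (p, r, z, 39), (r, r, p, 25), (r, r, p, 27), (r, r, p, 39), (r, r, v, 25), (r, r, v, 27), (r, r, v, 39), (u, u, p, 13), (u, u, p, 2), (y, v, k, 15)}
Natural join on G: {(p, r, z, 25, 11), (p, r, z, 27, 11), (p, r, z, 39, 11), (r, r, p, 25, 10), (r, r, p, 25, 4), (r, r, p, 27, 10), (r, r, p, 27, 4), (r, r, p, 39, 10), (r, r, p, 39, 4), (r, r, v, 25, 10), (r, r, v, 25, 4), (r, r, v, 27, 10), (r, r, v, 27, 4), (r, r, v, 39, 10), (r, r, v, 39, 4), (u, u, p, 13, 32), (u, u, p, 2, 32)}
σ[A > 5]: keep tuples satisfying A > 5 → {(p, r, z, 25, 11), (p, r, z, 27, 11), (p, r, z, 39, 11), (r, r, p, 25, 10), (r, r, p, 25, 4), (r, r, p, 27, 10), (r, r, p, 27, 4), (r, r, p, 39, 10), (r, r, p, 39, 4), (r, r, v, 25, 10), (r, r, v, 25, 4), (r, r, v, 27, 10), (r, r, v, 27, 4), (r, r, v, 39, 10), (r, r, v, 39, 4), (u, u, p, 13, 32)}
Keep only column(s) B, A (12 duplicate(s) eliminated): {(r, 25), (r, 27), (r, 39), (u, 13)}
Union: {(r, 25), (r, 27), (r, 39), (u, 13)} with {(a, 30), (k, 27), (m, 37), (r, 25), (r, 36), (u, 13), (v, 8)} → {(a, 30), (k, 27), (m, 37), (r, 25), (r, 27), (r, 36), (r, 39), (u, 13), (v, 8)}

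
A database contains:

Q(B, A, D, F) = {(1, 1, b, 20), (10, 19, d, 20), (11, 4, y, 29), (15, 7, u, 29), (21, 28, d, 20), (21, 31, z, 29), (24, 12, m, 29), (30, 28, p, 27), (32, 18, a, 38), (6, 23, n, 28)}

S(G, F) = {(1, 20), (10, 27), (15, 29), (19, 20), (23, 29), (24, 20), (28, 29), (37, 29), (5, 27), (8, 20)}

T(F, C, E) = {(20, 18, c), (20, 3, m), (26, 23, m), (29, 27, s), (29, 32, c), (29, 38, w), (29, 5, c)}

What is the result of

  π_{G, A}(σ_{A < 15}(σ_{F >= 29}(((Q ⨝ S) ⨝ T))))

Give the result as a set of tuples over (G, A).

{(15, 12), (15, 4), (15, 7), (23, 12), (23, 4), (23, 7), (28, 12), (28, 4), (28, 7), (37, 12), (37, 4), (37, 7)}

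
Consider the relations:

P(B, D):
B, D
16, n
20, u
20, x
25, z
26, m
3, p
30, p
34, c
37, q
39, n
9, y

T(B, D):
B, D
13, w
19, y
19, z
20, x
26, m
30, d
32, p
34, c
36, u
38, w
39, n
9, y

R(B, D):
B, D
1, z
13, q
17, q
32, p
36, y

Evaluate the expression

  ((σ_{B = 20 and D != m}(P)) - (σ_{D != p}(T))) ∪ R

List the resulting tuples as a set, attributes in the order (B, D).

Selection B = 20 and D != m: {(20, u), (20, x)}
Selection D != p: {(13, w), (19, y), (19, z), (20, x), (26, m), (30, d), (34, c), (36, u), (38, w), (39, n), (9, y)}
Difference: {(20, u), (20, x)} with {(13, w), (19, y), (19, z), (20, x), (26, m), (30, d), (34, c), (36, u), (38, w), (39, n), (9, y)} → {(20, u)}
Union: {(20, u)} with {(1, z), (13, q), (17, q), (32, p), (36, y)} → {(1, z), (13, q), (17, q), (20, u), (32, p), (36, y)}

{(1, z), (13, q), (17, q), (20, u), (32, p), (36, y)}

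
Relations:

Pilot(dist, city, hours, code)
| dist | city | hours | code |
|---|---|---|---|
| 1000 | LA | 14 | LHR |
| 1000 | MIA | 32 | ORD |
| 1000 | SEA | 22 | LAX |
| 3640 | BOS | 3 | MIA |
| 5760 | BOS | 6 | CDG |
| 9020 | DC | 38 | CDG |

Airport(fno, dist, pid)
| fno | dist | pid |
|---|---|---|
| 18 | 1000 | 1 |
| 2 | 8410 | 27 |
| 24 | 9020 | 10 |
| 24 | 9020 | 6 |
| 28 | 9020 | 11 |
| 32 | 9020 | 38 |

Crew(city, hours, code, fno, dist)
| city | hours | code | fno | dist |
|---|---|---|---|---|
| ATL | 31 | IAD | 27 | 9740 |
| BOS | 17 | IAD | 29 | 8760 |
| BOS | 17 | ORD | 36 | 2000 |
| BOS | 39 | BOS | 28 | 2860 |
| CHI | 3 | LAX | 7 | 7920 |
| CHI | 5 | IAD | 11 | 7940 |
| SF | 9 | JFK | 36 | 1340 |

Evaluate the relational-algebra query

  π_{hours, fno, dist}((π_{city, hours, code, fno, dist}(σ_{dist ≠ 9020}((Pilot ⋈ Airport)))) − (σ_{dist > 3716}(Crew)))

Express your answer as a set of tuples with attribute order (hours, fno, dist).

Joining Pilot and Airport on dist yields {(1000, LA, 14, LHR, 18, 1), (1000, MIA, 32, ORD, 18, 1), (1000, SEA, 22, LAX, 18, 1), (9020, DC, 38, CDG, 24, 10), (9020, DC, 38, CDG, 24, 6), (9020, DC, 38, CDG, 28, 11), (9020, DC, 38, CDG, 32, 38)}.
Apply σ_{dist ≠ 9020}; surviving tuples: {(1000, LA, 14, LHR, 18, 1), (1000, MIA, 32, ORD, 18, 1), (1000, SEA, 22, LAX, 18, 1)}
π[city, hours, code, fno, dist]: project onto (city, hours, code, fno, dist) → {(LA, 14, LHR, 18, 1000), (MIA, 32, ORD, 18, 1000), (SEA, 22, LAX, 18, 1000)}
Apply σ_{dist > 3716}; surviving tuples: {(ATL, 31, IAD, 27, 9740), (BOS, 17, IAD, 29, 8760), (CHI, 3, LAX, 7, 7920), (CHI, 5, IAD, 11, 7940)}
Taking the difference: {(LA, 14, LHR, 18, 1000), (MIA, 32, ORD, 18, 1000), (SEA, 22, LAX, 18, 1000)}
π[hours, fno, dist]: project onto (hours, fno, dist) → {(14, 18, 1000), (22, 18, 1000), (32, 18, 1000)}

{(14, 18, 1000), (22, 18, 1000), (32, 18, 1000)}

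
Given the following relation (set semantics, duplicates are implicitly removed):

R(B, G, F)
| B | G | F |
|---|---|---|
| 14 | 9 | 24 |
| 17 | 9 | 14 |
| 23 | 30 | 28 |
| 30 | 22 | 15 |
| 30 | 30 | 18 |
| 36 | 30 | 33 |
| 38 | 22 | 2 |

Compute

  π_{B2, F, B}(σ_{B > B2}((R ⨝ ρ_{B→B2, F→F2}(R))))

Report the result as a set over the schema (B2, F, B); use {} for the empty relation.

{(14, 14, 17), (23, 18, 30), (23, 33, 36), (30, 2, 38), (30, 33, 36)}

ρ[B→B2, F→F2]: schema becomes (B2, G, F2); tuples unchanged.
Natural join on G: {(14, 9, 24, 14, 24), (14, 9, 24, 17, 14), (17, 9, 14, 14, 24), (17, 9, 14, 17, 14), (23, 30, 28, 23, 28), (23, 30, 28, 30, 18), (23, 30, 28, 36, 33), (30, 22, 15, 30, 15), (30, 22, 15, 38, 2), (30, 30, 18, 23, 28), (30, 30, 18, 30, 18), (30, 30, 18, 36, 33), (36, 30, 33, 23, 28), (36, 30, 33, 30, 18), (36, 30, 33, 36, 33), (38, 22, 2, 30, 15), (38, 22, 2, 38, 2)}
Selection B > B2: {(17, 9, 14, 14, 24), (30, 30, 18, 23, 28), (36, 30, 33, 23, 28), (36, 30, 33, 30, 18), (38, 22, 2, 30, 15)}
π_{B2, F, B} gives {(14, 14, 17), (23, 18, 30), (23, 33, 36), (30, 2, 38), (30, 33, 36)}.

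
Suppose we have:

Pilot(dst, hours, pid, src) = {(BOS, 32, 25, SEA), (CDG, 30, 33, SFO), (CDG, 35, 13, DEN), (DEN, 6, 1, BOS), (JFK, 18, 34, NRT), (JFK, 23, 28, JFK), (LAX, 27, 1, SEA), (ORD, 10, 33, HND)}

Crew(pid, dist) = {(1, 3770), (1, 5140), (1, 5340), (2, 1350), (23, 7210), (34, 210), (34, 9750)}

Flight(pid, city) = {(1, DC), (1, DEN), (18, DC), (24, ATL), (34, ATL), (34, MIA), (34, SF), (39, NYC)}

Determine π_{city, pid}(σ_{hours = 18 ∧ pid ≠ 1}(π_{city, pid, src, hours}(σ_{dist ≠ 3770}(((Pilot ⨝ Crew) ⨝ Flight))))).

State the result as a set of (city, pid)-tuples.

Joining Pilot and Crew on pid yields {(DEN, 6, 1, BOS, 3770), (DEN, 6, 1, BOS, 5140), (DEN, 6, 1, BOS, 5340), (JFK, 18, 34, NRT, 210), (JFK, 18, 34, NRT, 9750), (LAX, 27, 1, SEA, 3770), (LAX, 27, 1, SEA, 5140), (LAX, 27, 1, SEA, 5340)}.
Joining (Pilot ⨝ Crew) and Flight on pid yields {(DEN, 6, 1, BOS, 3770, DC), (DEN, 6, 1, BOS, 3770, DEN), (DEN, 6, 1, BOS, 5140, DC), (DEN, 6, 1, BOS, 5140, DEN), (DEN, 6, 1, BOS, 5340, DC), (DEN, 6, 1, BOS, 5340, DEN), (JFK, 18, 34, NRT, 210, ATL), (JFK, 18, 34, NRT, 210, MIA), (JFK, 18, 34, NRT, 210, SF), (JFK, 18, 34, NRT, 9750, ATL), (JFK, 18, 34, NRT, 9750, MIA), (JFK, 18, 34, NRT, 9750, SF), (LAX, 27, 1, SEA, 3770, DC), (LAX, 27, 1, SEA, 3770, DEN), (LAX, 27, 1, SEA, 5140, DC), (LAX, 27, 1, SEA, 5140, DEN), (LAX, 27, 1, SEA, 5340, DC), (LAX, 27, 1, SEA, 5340, DEN)}.
Apply σ_{dist ≠ 3770}; surviving tuples: {(DEN, 6, 1, BOS, 5140, DC), (DEN, 6, 1, BOS, 5140, DEN), (DEN, 6, 1, BOS, 5340, DC), (DEN, 6, 1, BOS, 5340, DEN), (JFK, 18, 34, NRT, 210, ATL), (JFK, 18, 34, NRT, 210, MIA), (JFK, 18, 34, NRT, 210, SF), (JFK, 18, 34, NRT, 9750, ATL), (JFK, 18, 34, NRT, 9750, MIA), (JFK, 18, 34, NRT, 9750, SF), (LAX, 27, 1, SEA, 5140, DC), (LAX, 27, 1, SEA, 5140, DEN), (LAX, 27, 1, SEA, 5340, DC), (LAX, 27, 1, SEA, 5340, DEN)}
π[city, pid, src, hours]: project onto (city, pid, src, hours) (7 duplicate(s) eliminated) → {(ATL, 34, NRT, 18), (DC, 1, BOS, 6), (DC, 1, SEA, 27), (DEN, 1, BOS, 6), (DEN, 1, SEA, 27), (MIA, 34, NRT, 18), (SF, 34, NRT, 18)}
Apply σ_{hours = 18 ∧ pid ≠ 1}; surviving tuples: {(ATL, 34, NRT, 18), (MIA, 34, NRT, 18), (SF, 34, NRT, 18)}
π[city, pid]: project onto (city, pid) → {(ATL, 34), (MIA, 34), (SF, 34)}

{(ATL, 34), (MIA, 34), (SF, 34)}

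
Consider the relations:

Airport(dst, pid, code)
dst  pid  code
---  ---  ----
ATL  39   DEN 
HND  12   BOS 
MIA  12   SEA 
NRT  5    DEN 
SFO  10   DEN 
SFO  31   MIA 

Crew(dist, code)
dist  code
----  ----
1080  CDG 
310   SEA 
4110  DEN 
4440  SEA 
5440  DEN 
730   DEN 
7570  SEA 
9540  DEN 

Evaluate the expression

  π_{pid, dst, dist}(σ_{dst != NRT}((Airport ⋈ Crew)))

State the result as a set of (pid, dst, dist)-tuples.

{(10, SFO, 4110), (10, SFO, 5440), (10, SFO, 730), (10, SFO, 9540), (12, MIA, 310), (12, MIA, 4440), (12, MIA, 7570), (39, ATL, 4110), (39, ATL, 5440), (39, ATL, 730), (39, ATL, 9540)}

Natural join on code: {(ATL, 39, DEN, 4110), (ATL, 39, DEN, 5440), (ATL, 39, DEN, 730), (ATL, 39, DEN, 9540), (MIA, 12, SEA, 310), (MIA, 12, SEA, 4440), (MIA, 12, SEA, 7570), (NRT, 5, DEN, 4110), (NRT, 5, DEN, 5440), (NRT, 5, DEN, 730), (NRT, 5, DEN, 9540), (SFO, 10, DEN, 4110), (SFO, 10, DEN, 5440), (SFO, 10, DEN, 730), (SFO, 10, DEN, 9540)}
σ[dst != NRT]: keep tuples satisfying dst != NRT → {(ATL, 39, DEN, 4110), (ATL, 39, DEN, 5440), (ATL, 39, DEN, 730), (ATL, 39, DEN, 9540), (MIA, 12, SEA, 310), (MIA, 12, SEA, 4440), (MIA, 12, SEA, 7570), (SFO, 10, DEN, 4110), (SFO, 10, DEN, 5440), (SFO, 10, DEN, 730), (SFO, 10, DEN, 9540)}
Keep only column(s) pid, dst, dist: {(10, SFO, 4110), (10, SFO, 5440), (10, SFO, 730), (10, SFO, 9540), (12, MIA, 310), (12, MIA, 4440), (12, MIA, 7570), (39, ATL, 4110), (39, ATL, 5440), (39, ATL, 730), (39, ATL, 9540)}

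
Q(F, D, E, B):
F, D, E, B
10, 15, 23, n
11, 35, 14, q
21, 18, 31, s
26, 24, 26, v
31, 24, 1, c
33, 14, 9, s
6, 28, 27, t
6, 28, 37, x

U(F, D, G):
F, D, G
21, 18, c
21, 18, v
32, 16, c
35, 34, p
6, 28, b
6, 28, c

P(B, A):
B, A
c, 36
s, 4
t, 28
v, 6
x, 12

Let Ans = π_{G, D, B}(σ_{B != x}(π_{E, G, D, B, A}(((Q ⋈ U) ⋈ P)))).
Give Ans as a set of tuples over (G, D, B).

Joining Q and U on F, D yields {(21, 18, 31, s, c), (21, 18, 31, s, v), (6, 28, 27, t, b), (6, 28, 27, t, c), (6, 28, 37, x, b), (6, 28, 37, x, c)}.
Joining (Q ⋈ U) and P on B yields {(21, 18, 31, s, c, 4), (21, 18, 31, s, v, 4), (6, 28, 27, t, b, 28), (6, 28, 27, t, c, 28), (6, 28, 37, x, b, 12), (6, 28, 37, x, c, 12)}.
Keep only column(s) E, G, D, B, A: {(27, b, 28, t, 28), (27, c, 28, t, 28), (31, c, 18, s, 4), (31, v, 18, s, 4), (37, b, 28, x, 12), (37, c, 28, x, 12)}
σ[B != x]: keep tuples satisfying B != x → {(27, b, 28, t, 28), (27, c, 28, t, 28), (31, c, 18, s, 4), (31, v, 18, s, 4)}
Keep only column(s) G, D, B: {(b, 28, t), (c, 18, s), (c, 28, t), (v, 18, s)}

{(b, 28, t), (c, 18, s), (c, 28, t), (v, 18, s)}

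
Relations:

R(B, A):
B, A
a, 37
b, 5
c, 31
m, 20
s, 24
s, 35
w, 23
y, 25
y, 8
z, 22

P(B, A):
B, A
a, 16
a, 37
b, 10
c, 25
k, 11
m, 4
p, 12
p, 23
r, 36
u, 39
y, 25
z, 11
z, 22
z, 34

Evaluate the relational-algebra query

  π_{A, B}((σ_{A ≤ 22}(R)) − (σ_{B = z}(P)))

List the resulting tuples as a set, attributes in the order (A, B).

Filtering on A ≤ 22 leaves {(b, 5), (m, 20), (y, 8), (z, 22)}.
Filtering on B = z leaves {(z, 11), (z, 22), (z, 34)}.
Difference: {(b, 5), (m, 20), (y, 8), (z, 22)} with {(z, 11), (z, 22), (z, 34)} → {(b, 5), (m, 20), (y, 8)}
π[A, B]: project onto (A, B) → {(20, m), (5, b), (8, y)}

{(20, m), (5, b), (8, y)}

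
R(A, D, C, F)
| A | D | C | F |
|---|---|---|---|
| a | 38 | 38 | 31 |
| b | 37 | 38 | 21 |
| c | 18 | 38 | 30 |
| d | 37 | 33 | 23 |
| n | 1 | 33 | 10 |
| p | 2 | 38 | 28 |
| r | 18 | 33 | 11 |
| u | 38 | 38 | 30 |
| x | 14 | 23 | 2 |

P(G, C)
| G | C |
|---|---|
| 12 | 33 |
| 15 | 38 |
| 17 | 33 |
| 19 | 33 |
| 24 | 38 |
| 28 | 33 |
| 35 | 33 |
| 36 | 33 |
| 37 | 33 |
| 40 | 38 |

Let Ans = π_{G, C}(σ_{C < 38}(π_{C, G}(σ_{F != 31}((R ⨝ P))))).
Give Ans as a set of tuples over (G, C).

Natural join on C: {(a, 38, 38, 31, 15), (a, 38, 38, 31, 24), (a, 38, 38, 31, 40), (b, 37, 38, 21, 15), (b, 37, 38, 21, 24), (b, 37, 38, 21, 40), (c, 18, 38, 30, 15), (c, 18, 38, 30, 24), (c, 18, 38, 30, 40), (d, 37, 33, 23, 12), (d, 37, 33, 23, 17), (d, 37, 33, 23, 19), (d, 37, 33, 23, 28), (d, 37, 33, 23, 35), (d, 37, 33, 23, 36), (d, 37, 33, 23, 37), (n, 1, 33, 10, 12), (n, 1, 33, 10, 17), (n, 1, 33, 10, 19), (n, 1, 33, 10, 28), (n, 1, 33, 10, 35), (n, 1, 33, 10, 36), (n, 1, 33, 10, 37), (p, 2, 38, 28, 15), (p, 2, 38, 28, 24), (p, 2, 38, 28, 40), (r, 18, 33, 11, 12), (r, 18, 33, 11, 17), (r, 18, 33, 11, 19), (r, 18, 33, 11, 28), (r, 18, 33, 11, 35), (r, 18, 33, 11, 36), (r, 18, 33, 11, 37), (u, 38, 38, 30, 15), (u, 38, 38, 30, 24), (u, 38, 38, 30, 40)}
Selection F != 31: {(b, 37, 38, 21, 15), (b, 37, 38, 21, 24), (b, 37, 38, 21, 40), (c, 18, 38, 30, 15), (c, 18, 38, 30, 24), (c, 18, 38, 30, 40), (d, 37, 33, 23, 12), (d, 37, 33, 23, 17), (d, 37, 33, 23, 19), (d, 37, 33, 23, 28), (d, 37, 33, 23, 35), (d, 37, 33, 23, 36), (d, 37, 33, 23, 37), (n, 1, 33, 10, 12), (n, 1, 33, 10, 17), (n, 1, 33, 10, 19), (n, 1, 33, 10, 28), (n, 1, 33, 10, 35), (n, 1, 33, 10, 36), (n, 1, 33, 10, 37), (p, 2, 38, 28, 15), (p, 2, 38, 28, 24), (p, 2, 38, 28, 40), (r, 18, 33, 11, 12), (r, 18, 33, 11, 17), (r, 18, 33, 11, 19), (r, 18, 33, 11, 28), (r, 18, 33, 11, 35), (r, 18, 33, 11, 36), (r, 18, 33, 11, 37), (u, 38, 38, 30, 15), (u, 38, 38, 30, 24), (u, 38, 38, 30, 40)}
π_{C, G} gives {(33, 12), (33, 17), (33, 19), (33, 28), (33, 35), (33, 36), (33, 37), (38, 15), (38, 24), (38, 40)} (23 duplicate(s) eliminated).
Selection C < 38: {(33, 12), (33, 17), (33, 19), (33, 28), (33, 35), (33, 36), (33, 37)}
π_{G, C} gives {(12, 33), (17, 33), (19, 33), (28, 33), (35, 33), (36, 33), (37, 33)}.

{(12, 33), (17, 33), (19, 33), (28, 33), (35, 33), (36, 33), (37, 33)}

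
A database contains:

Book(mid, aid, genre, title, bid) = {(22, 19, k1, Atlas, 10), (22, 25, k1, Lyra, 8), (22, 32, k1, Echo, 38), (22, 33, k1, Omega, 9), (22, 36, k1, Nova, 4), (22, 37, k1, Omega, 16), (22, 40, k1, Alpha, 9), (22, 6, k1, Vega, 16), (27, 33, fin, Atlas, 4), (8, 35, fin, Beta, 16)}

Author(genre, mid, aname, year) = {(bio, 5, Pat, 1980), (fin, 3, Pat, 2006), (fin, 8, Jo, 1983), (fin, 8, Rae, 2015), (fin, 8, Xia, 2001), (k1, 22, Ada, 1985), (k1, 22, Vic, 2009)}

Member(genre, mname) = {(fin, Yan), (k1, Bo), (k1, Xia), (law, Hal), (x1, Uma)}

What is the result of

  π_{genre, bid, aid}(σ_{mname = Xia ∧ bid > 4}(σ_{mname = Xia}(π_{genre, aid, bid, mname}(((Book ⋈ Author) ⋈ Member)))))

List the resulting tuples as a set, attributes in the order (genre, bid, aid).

{(k1, 10, 19), (k1, 16, 37), (k1, 16, 6), (k1, 38, 32), (k1, 8, 25), (k1, 9, 33), (k1, 9, 40)}

Natural join on mid, genre: {(22, 19, k1, Atlas, 10, Ada, 1985), (22, 19, k1, Atlas, 10, Vic, 2009), (22, 25, k1, Lyra, 8, Ada, 1985), (22, 25, k1, Lyra, 8, Vic, 2009), (22, 32, k1, Echo, 38, Ada, 1985), (22, 32, k1, Echo, 38, Vic, 2009), (22, 33, k1, Omega, 9, Ada, 1985), (22, 33, k1, Omega, 9, Vic, 2009), (22, 36, k1, Nova, 4, Ada, 1985), (22, 36, k1, Nova, 4, Vic, 2009), (22, 37, k1, Omega, 16, Ada, 1985), (22, 37, k1, Omega, 16, Vic, 2009), (22, 40, k1, Alpha, 9, Ada, 1985), (22, 40, k1, Alpha, 9, Vic, 2009), (22, 6, k1, Vega, 16, Ada, 1985), (22, 6, k1, Vega, 16, Vic, 2009), (8, 35, fin, Beta, 16, Jo, 1983), (8, 35, fin, Beta, 16, Rae, 2015), (8, 35, fin, Beta, 16, Xia, 2001)}
Natural join on genre: {(22, 19, k1, Atlas, 10, Ada, 1985, Bo), (22, 19, k1, Atlas, 10, Ada, 1985, Xia), (22, 19, k1, Atlas, 10, Vic, 2009, Bo), (22, 19, k1, Atlas, 10, Vic, 2009, Xia), (22, 25, k1, Lyra, 8, Ada, 1985, Bo), (22, 25, k1, Lyra, 8, Ada, 1985, Xia), (22, 25, k1, Lyra, 8, Vic, 2009, Bo), (22, 25, k1, Lyra, 8, Vic, 2009, Xia), (22, 32, k1, Echo, 38, Ada, 1985, Bo), (22, 32, k1, Echo, 38, Ada, 1985, Xia), (22, 32, k1, Echo, 38, Vic, 2009, Bo), (22, 32, k1, Echo, 38, Vic, 2009, Xia), (22, 33, k1, Omega, 9, Ada, 1985, Bo), (22, 33, k1, Omega, 9, Ada, 1985, Xia), (22, 33, k1, Omega, 9, Vic, 2009, Bo), (22, 33, k1, Omega, 9, Vic, 2009, Xia), (22, 36, k1, Nova, 4, Ada, 1985, Bo), (22, 36, k1, Nova, 4, Ada, 1985, Xia), (22, 36, k1, Nova, 4, Vic, 2009, Bo), (22, 36, k1, Nova, 4, Vic, 2009, Xia), (22, 37, k1, Omega, 16, Ada, 1985, Bo), (22, 37, k1, Omega, 16, Ada, 1985, Xia), (22, 37, k1, Omega, 16, Vic, 2009, Bo), (22, 37, k1, Omega, 16, Vic, 2009, Xia), (22, 40, k1, Alpha, 9, Ada, 1985, Bo), (22, 40, k1, Alpha, 9, Ada, 1985, Xia), (22, 40, k1, Alpha, 9, Vic, 2009, Bo), (22, 40, k1, Alpha, 9, Vic, 2009, Xia), (22, 6, k1, Vega, 16, Ada, 1985, Bo), (22, 6, k1, Vega, 16, Ada, 1985, Xia), (22, 6, k1, Vega, 16, Vic, 2009, Bo), (22, 6, k1, Vega, 16, Vic, 2009, Xia), (8, 35, fin, Beta, 16, Jo, 1983, Yan), (8, 35, fin, Beta, 16, Rae, 2015, Yan), (8, 35, fin, Beta, 16, Xia, 2001, Yan)}
π_{genre, aid, bid, mname} gives {(fin, 35, 16, Yan), (k1, 19, 10, Bo), (k1, 19, 10, Xia), (k1, 25, 8, Bo), (k1, 25, 8, Xia), (k1, 32, 38, Bo), (k1, 32, 38, Xia), (k1, 33, 9, Bo), (k1, 33, 9, Xia), (k1, 36, 4, Bo), (k1, 36, 4, Xia), (k1, 37, 16, Bo), (k1, 37, 16, Xia), (k1, 40, 9, Bo), (k1, 40, 9, Xia), (k1, 6, 16, Bo), (k1, 6, 16, Xia)} (18 duplicate(s) eliminated).
Apply σ_{mname = Xia}; surviving tuples: {(k1, 19, 10, Xia), (k1, 25, 8, Xia), (k1, 32, 38, Xia), (k1, 33, 9, Xia), (k1, 36, 4, Xia), (k1, 37, 16, Xia), (k1, 40, 9, Xia), (k1, 6, 16, Xia)}
Apply σ_{mname = Xia ∧ bid > 4}; surviving tuples: {(k1, 19, 10, Xia), (k1, 25, 8, Xia), (k1, 32, 38, Xia), (k1, 33, 9, Xia), (k1, 37, 16, Xia), (k1, 40, 9, Xia), (k1, 6, 16, Xia)}
π_{genre, bid, aid} gives {(k1, 10, 19), (k1, 16, 37), (k1, 16, 6), (k1, 38, 32), (k1, 8, 25), (k1, 9, 33), (k1, 9, 40)}.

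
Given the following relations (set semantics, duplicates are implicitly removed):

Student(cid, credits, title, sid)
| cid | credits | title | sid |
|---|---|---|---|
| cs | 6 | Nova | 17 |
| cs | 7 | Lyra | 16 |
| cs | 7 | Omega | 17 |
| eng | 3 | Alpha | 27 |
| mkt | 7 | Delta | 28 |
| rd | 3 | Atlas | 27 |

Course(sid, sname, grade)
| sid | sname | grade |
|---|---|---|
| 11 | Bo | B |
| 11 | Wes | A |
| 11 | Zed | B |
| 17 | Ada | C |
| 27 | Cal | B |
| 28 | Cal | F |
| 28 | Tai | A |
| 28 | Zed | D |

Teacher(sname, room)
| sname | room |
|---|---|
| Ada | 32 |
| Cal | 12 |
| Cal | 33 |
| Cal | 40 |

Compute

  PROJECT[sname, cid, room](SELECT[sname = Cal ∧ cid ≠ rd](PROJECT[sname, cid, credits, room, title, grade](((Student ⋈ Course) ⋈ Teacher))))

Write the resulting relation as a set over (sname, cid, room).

{(Cal, eng, 12), (Cal, eng, 33), (Cal, eng, 40), (Cal, mkt, 12), (Cal, mkt, 33), (Cal, mkt, 40)}

Joining Student and Course on sid yields {(cs, 6, Nova, 17, Ada, C), (cs, 7, Omega, 17, Ada, C), (eng, 3, Alpha, 27, Cal, B), (mkt, 7, Delta, 28, Cal, F), (mkt, 7, Delta, 28, Tai, A), (mkt, 7, Delta, 28, Zed, D), (rd, 3, Atlas, 27, Cal, B)}.
Joining (Student ⋈ Course) and Teacher on sname yields {(cs, 6, Nova, 17, Ada, C, 32), (cs, 7, Omega, 17, Ada, C, 32), (eng, 3, Alpha, 27, Cal, B, 12), (eng, 3, Alpha, 27, Cal, B, 33), (eng, 3, Alpha, 27, Cal, B, 40), (mkt, 7, Delta, 28, Cal, F, 12), (mkt, 7, Delta, 28, Cal, F, 33), (mkt, 7, Delta, 28, Cal, F, 40), (rd, 3, Atlas, 27, Cal, B, 12), (rd, 3, Atlas, 27, Cal, B, 33), (rd, 3, Atlas, 27, Cal, B, 40)}.
π_{sname, cid, credits, room, title, grade} gives {(Ada, cs, 6, 32, Nova, C), (Ada, cs, 7, 32, Omega, C), (Cal, eng, 3, 12, Alpha, B), (Cal, eng, 3, 33, Alpha, B), (Cal, eng, 3, 40, Alpha, B), (Cal, mkt, 7, 12, Delta, F), (Cal, mkt, 7, 33, Delta, F), (Cal, mkt, 7, 40, Delta, F), (Cal, rd, 3, 12, Atlas, B), (Cal, rd, 3, 33, Atlas, B), (Cal, rd, 3, 40, Atlas, B)}.
Selection sname = Cal ∧ cid ≠ rd: {(Cal, eng, 3, 12, Alpha, B), (Cal, eng, 3, 33, Alpha, B), (Cal, eng, 3, 40, Alpha, B), (Cal, mkt, 7, 12, Delta, F), (Cal, mkt, 7, 33, Delta, F), (Cal, mkt, 7, 40, Delta, F)}
π_{sname, cid, room} gives {(Cal, eng, 12), (Cal, eng, 33), (Cal, eng, 40), (Cal, mkt, 12), (Cal, mkt, 33), (Cal, mkt, 40)}.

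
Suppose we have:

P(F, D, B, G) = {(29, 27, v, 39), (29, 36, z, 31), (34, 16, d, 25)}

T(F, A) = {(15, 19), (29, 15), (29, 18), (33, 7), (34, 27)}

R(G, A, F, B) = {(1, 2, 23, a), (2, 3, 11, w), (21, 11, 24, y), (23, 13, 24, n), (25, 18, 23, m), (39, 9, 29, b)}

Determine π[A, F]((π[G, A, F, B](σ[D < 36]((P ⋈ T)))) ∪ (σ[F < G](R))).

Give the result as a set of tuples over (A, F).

{(15, 29), (18, 23), (18, 29), (27, 34), (9, 29)}

P ⋈ T (natural join on F): {(29, 27, v, 39, 15), (29, 27, v, 39, 18), (29, 36, z, 31, 15), (29, 36, z, 31, 18), (34, 16, d, 25, 27)}
σ[D < 36]: keep tuples satisfying D < 36 → {(29, 27, v, 39, 15), (29, 27, v, 39, 18), (34, 16, d, 25, 27)}
π[G, A, F, B]: project onto (G, A, F, B) → {(25, 27, 34, d), (39, 15, 29, v), (39, 18, 29, v)}
σ[F < G]: keep tuples satisfying F < G → {(25, 18, 23, m), (39, 9, 29, b)}
Taking the union: {(25, 18, 23, m), (25, 27, 34, d), (39, 15, 29, v), (39, 18, 29, v), (39, 9, 29, b)}
π[A, F]: project onto (A, F) → {(15, 29), (18, 23), (18, 29), (27, 34), (9, 29)}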